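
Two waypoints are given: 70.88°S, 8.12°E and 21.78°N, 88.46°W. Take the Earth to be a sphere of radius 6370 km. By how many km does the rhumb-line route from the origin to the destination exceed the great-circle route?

Great circle: cos σ = sin φ₁ sin φ₂ + cos φ₁ cos φ₂ cos Δλ,  σ = 1.9665 rad → d_gc = 12526.4 km
Rhumb line: Δψ = +2.1709, q = Δφ/Δψ = 0.7449, d_rh = R√(Δφ²+q²Δλ²) = 13042.5 km
Excess = 13042.5 − 12526.4 = 516.1 ≈ 516 km

516 km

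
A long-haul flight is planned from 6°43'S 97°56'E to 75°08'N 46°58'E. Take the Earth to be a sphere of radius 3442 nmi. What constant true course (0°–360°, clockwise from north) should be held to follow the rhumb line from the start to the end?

337.6°

Δψ = ln[tan(π/4+φ₂/2)/tan(π/4+φ₁/2)] = +2.1541
Δλ = -0.8895 rad (taken the short way round)
course = atan2(Δλ, Δψ) = 337.56°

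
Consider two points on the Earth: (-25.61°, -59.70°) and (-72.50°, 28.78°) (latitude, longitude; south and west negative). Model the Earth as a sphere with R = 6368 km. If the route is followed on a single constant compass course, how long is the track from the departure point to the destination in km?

7733 km

Δψ = ln[tan(π/4+φ₂/2)/tan(π/4+φ₁/2)] = -1.4087;  Δφ = -0.8184 rad,  Δλ = +1.5443 rad
q = Δφ/Δψ = 0.5809
d = R·√(Δφ² + q²Δλ²) = 6368·1.21434 = 7733 km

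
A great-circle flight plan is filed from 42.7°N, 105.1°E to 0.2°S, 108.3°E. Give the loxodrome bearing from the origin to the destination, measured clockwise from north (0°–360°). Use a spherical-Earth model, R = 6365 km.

Meridional parts: M(φ₁)=+0.8257, M(φ₂)=-0.0035 → ΔM = -0.8292;  Δλ = +0.0559 rad
tan C = Δλ / ΔM = -0.0674 → C = 176.15°

176.1°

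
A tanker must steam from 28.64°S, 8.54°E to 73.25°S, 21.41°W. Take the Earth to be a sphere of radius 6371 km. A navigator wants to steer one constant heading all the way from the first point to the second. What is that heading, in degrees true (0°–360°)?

200.6°

Δψ = ln[tan(π/4+φ₂/2)/tan(π/4+φ₁/2)] = -1.3937
Δλ = -0.5227 rad (taken the short way round)
course = atan2(Δλ, Δψ) = 200.56°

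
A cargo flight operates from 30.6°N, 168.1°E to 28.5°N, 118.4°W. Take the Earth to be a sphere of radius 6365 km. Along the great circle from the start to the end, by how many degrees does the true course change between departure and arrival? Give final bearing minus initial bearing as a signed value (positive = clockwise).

At departure: θ₁ = atan2(sin Δλ cos φ₂, cos φ₁ sin φ₂ − sin φ₁ cos φ₂ cos Δλ) = 71.40°
At arrival: θ₂ = atan2(sin Δλ cos φ₁, −cos φ₂ sin φ₁ + sin φ₂ cos φ₁ cos Δλ) = 111.84°
Δθ = θ₂ − θ₁ = +40.4°

+40.4°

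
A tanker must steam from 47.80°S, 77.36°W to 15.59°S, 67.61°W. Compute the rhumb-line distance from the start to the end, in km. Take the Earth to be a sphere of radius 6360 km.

Δψ = ln[tan(π/4+φ₂/2)/tan(π/4+φ₁/2)] = +0.6767;  Δφ = +0.5622 rad,  Δλ = +0.1702 rad
q = Δφ/Δψ = 0.8307
d = R·√(Δφ² + q²Δλ²) = 6360·0.57967 = 3687 km

3687 km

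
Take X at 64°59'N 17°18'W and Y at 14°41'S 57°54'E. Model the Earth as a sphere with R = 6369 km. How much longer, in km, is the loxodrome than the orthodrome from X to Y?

Great circle: cos σ = sin φ₁ sin φ₂ + cos φ₁ cos φ₂ cos Δλ,  σ = 1.6963 rad → d_gc = 10803.9 km
Rhumb line: Δψ = -1.7649, q = Δφ/Δψ = 0.7878, d_rh = R√(Δφ²+q²Δλ²) = 11036.1 km
Excess = 11036.1 − 10803.9 = 232.2 ≈ 232 km

232 km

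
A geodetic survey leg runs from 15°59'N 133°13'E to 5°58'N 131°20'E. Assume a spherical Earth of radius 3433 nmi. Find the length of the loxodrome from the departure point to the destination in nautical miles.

610 nmi

Rhumb course C = atan2(Δλ, Δψ) with Δψ = ln[tan(π/4+φ₂/2)/tan(π/4+φ₁/2)] = -0.1783, Δλ = -0.0329 → C = 190.44°
d = R·|Δφ| / |cos C| = 3433·0.17482 / 0.98343 = 610 nmi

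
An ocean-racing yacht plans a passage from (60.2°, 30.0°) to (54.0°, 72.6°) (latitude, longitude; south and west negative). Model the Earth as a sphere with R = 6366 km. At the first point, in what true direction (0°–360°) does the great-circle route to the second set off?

θ = atan2( sin Δλ·cos φ₂ ,  cos φ₁ sin φ₂ − sin φ₁ cos φ₂ cos Δλ )
  = atan2(+0.3979, +0.0266) = 86.17°

86.2°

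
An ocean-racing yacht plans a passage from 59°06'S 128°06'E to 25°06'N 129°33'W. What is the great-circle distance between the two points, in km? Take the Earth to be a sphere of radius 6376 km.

Haversine: a = sin²(Δφ/2)+cos φ₁ cos φ₂ sin²(Δλ/2) = 0.73173;  σ = 2·atan2(√a,√(1−a))
σ = 117.610° → d = Rσ = 6376·2.05269 = 13088 km

13088 km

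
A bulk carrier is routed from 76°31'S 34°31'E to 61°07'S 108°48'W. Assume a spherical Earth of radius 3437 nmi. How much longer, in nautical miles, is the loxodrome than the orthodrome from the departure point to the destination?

Great circle: cos σ = sin φ₁ sin φ₂ + cos φ₁ cos φ₂ cos Δλ,  σ = 0.7057 rad → d_gc = 2425.52 nmi
Rhumb line: Δψ = +0.7787, q = Δφ/Δψ = 0.3452, d_rh = R√(Δφ²+q²Δλ²) = 3107.99 nmi
Excess = 3107.99 − 2425.52 = 682.47 ≈ 682 nmi

682 nmi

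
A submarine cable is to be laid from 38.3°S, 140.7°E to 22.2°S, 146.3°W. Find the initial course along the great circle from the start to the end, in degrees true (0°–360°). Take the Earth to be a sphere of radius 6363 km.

98.3°

θ = atan2( sin Δλ·cos φ₂ ,  cos φ₁ sin φ₂ − sin φ₁ cos φ₂ cos Δλ )
  = atan2(+0.8854, -0.1287) = 98.27°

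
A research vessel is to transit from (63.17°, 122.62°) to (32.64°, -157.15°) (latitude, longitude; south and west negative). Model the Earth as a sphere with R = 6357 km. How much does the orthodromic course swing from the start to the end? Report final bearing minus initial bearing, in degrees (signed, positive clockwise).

+65.9°

At departure: θ₁ = atan2(sin Δλ cos φ₂, cos φ₁ sin φ₂ − sin φ₁ cos φ₂ cos Δλ) = 82.05°
At arrival: θ₂ = atan2(sin Δλ cos φ₁, −cos φ₂ sin φ₁ + sin φ₂ cos φ₁ cos Δλ) = 147.94°
Δθ = θ₂ − θ₁ = +65.9°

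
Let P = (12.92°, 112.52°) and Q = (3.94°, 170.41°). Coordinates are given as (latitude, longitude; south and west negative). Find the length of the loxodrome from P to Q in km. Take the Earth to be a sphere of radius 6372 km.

Rhumb course C = atan2(Δλ, Δψ) with Δψ = ln[tan(π/4+φ₂/2)/tan(π/4+φ₁/2)] = -0.1586, Δλ = +1.0104 → C = 98.92°
d = R·|Δφ| / |cos C| = 6372·0.15673 / 0.15508 = 6440 km

6440 km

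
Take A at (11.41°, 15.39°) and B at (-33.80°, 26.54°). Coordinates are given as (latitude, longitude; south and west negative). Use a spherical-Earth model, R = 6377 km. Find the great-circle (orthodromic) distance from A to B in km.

5169 km

Haversine: a = sin²(Δφ/2)+cos φ₁ cos φ₂ sin²(Δλ/2) = 0.15543;  σ = 2·atan2(√a,√(1−a))
σ = 46.438° → d = Rσ = 6377·0.81050 = 5169 km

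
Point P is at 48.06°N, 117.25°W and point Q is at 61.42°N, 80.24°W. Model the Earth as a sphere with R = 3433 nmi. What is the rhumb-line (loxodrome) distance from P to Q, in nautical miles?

1497 nmi

Rhumb course C = atan2(Δλ, Δψ) with Δψ = ln[tan(π/4+φ₂/2)/tan(π/4+φ₁/2)] = +0.4086, Δλ = +0.6459 → C = 57.68°
d = R·|Δφ| / |cos C| = 3433·0.23318 / 0.53458 = 1497 nmi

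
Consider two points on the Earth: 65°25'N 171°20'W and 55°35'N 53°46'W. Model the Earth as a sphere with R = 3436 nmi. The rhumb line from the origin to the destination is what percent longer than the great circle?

Great circle: σ = 0.8745 rad → d_gc = Rσ = 3004.9 nmi
Rhumb: Δφ = -0.1716, Δλ = +2.0519, Δψ = -0.3517, q = Δφ/Δψ = 0.4880 → d_rh = R√(Δφ²+q²Δλ²) = 3490.8 nmi
Excess = (3490.8 − 3004.9) / 3004.9 = 485.9 / 3004.9 = 16.17% ≈ 16.2%

16.2%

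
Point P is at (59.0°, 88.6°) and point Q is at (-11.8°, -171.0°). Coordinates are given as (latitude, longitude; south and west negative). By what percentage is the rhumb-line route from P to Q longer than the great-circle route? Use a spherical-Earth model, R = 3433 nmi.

Great circle: σ = 1.8403 rad → d_gc = Rσ = 6317.9 nmi
Rhumb: Δφ = -1.2357, Δλ = +1.7523, Δψ = -1.4900, q = Δφ/Δψ = 0.8293 → d_rh = R√(Δφ²+q²Δλ²) = 6548.7 nmi
Excess = (6548.7 − 6317.9) / 6317.9 = 230.8 / 6317.9 = 3.653% ≈ 3.7%

3.7%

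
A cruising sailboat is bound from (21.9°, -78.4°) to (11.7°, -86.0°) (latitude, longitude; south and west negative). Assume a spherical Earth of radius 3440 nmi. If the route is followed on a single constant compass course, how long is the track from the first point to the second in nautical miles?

752 nmi

Δψ = ln[tan(π/4+φ₂/2)/tan(π/4+φ₁/2)] = -0.1863;  Δφ = -0.1780 rad,  Δλ = -0.1326 rad
q = Δφ/Δψ = 0.9558
d = R·√(Δφ² + q²Δλ²) = 3440·0.21856 = 752 nmi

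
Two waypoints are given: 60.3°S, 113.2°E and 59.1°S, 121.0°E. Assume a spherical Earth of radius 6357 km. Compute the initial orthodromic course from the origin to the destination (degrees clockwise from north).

N = sin Δλ·cos φ₂ = +0.0697;  D = cos φ₁ sin φ₂ − sin φ₁ cos φ₂ cos Δλ = +0.0168
initial course = atan2(N, D) = 76.44°

76.4°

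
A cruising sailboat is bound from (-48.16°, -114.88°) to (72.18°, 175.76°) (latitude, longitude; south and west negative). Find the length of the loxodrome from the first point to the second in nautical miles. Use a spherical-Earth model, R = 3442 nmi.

Rhumb course C = atan2(Δλ, Δψ) with Δψ = ln[tan(π/4+φ₂/2)/tan(π/4+φ₁/2)] = +2.8146, Δλ = -1.2106 → C = 336.73°
d = R·|Δφ| / |cos C| = 3442·2.10033 / 0.91864 = 7870 nmi

7870 nmi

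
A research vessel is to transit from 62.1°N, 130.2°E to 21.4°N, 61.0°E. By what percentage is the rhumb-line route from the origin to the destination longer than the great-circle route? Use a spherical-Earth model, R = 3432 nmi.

3.2%

Great circle: σ = 1.0734 rad → d_gc = Rσ = 3683.77 nmi
Rhumb: Δφ = -0.7103, Δλ = -1.2078, Δψ = -1.0102, q = Δφ/Δψ = 0.7032 → d_rh = R√(Δφ²+q²Δλ²) = 3799.84 nmi
Excess = (3799.84 − 3683.77) / 3683.77 = 116.07 / 3683.77 = 3.151% ≈ 3.2%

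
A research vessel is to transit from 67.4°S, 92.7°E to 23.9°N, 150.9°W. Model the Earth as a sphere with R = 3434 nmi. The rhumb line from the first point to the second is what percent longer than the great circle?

Great circle: σ = 2.1297 rad → d_gc = Rσ = 7313.4 nmi
Rhumb: Δφ = +1.5935, Δλ = +2.0316, Δψ = +2.0401, q = Δφ/Δψ = 0.7811 → d_rh = R√(Δφ²+q²Δλ²) = 7722.4 nmi
Excess = (7722.4 − 7313.4) / 7313.4 = 409.0 / 7313.4 = 5.59% ≈ 5.6%

5.6%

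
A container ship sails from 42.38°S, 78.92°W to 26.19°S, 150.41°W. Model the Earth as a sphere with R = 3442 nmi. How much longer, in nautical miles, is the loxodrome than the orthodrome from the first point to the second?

Great circle: cos σ = sin φ₁ sin φ₂ + cos φ₁ cos φ₂ cos Δλ,  σ = 1.0380 rad → d_gc = 3572.9 nmi
Rhumb line: Δψ = +0.3442, q = Δφ/Δψ = 0.8209, d_rh = R√(Δφ²+q²Δλ²) = 3657.3 nmi
Excess = 3657.3 − 3572.9 = 84.4 ≈ 84 nmi

84 nmi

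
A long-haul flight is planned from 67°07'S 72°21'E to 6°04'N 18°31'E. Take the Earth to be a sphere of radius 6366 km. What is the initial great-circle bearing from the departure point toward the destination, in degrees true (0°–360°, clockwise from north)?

305.9°

θ = atan2( sin Δλ·cos φ₂ ,  cos φ₁ sin φ₂ − sin φ₁ cos φ₂ cos Δλ )
  = atan2(-0.8028, +0.5817) = 305.93°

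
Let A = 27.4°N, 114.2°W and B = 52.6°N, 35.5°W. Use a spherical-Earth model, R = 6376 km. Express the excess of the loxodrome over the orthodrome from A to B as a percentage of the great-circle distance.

3.8%

Great circle: σ = 1.0801 rad → d_gc = Rσ = 6886.6 km
Rhumb: Δφ = +0.4398, Δλ = +1.3736, Δψ = +0.5857, q = Δφ/Δψ = 0.7509 → d_rh = R√(Δφ²+q²Δλ²) = 7149.3 km
Excess = (7149.3 − 6886.6) / 6886.6 = 262.7 / 6886.6 = 3.81% ≈ 3.8%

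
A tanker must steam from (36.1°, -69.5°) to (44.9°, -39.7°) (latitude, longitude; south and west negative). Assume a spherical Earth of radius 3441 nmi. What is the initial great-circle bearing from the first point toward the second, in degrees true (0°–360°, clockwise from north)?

59.4°

θ = atan2( sin Δλ·cos φ₂ ,  cos φ₁ sin φ₂ − sin φ₁ cos φ₂ cos Δλ )
  = atan2(+0.3520, +0.2082) = 59.40°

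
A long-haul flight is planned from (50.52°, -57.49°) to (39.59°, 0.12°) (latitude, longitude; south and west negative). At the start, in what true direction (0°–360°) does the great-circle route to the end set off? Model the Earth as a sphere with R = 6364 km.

82.4°

θ = atan2( sin Δλ·cos φ₂ ,  cos φ₁ sin φ₂ − sin φ₁ cos φ₂ cos Δλ )
  = atan2(+0.6507, +0.0866) = 82.42°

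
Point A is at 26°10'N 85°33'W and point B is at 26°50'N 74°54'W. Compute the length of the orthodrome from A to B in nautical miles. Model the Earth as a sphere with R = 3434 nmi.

572 nmi

Haversine: a = sin²(Δφ/2)+cos φ₁ cos φ₂ sin²(Δλ/2) = 0.00693;  σ = 2·atan2(√a,√(1−a))
σ = 9.552° → d = Rσ = 3434·0.16671 = 572 nmi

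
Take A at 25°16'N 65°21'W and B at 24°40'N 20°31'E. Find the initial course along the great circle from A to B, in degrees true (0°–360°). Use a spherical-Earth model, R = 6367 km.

68.9°

N = sin Δλ·cos φ₂ = +0.9064;  D = cos φ₁ sin φ₂ − sin φ₁ cos φ₂ cos Δλ = +0.3495
initial course = atan2(N, D) = 68.92°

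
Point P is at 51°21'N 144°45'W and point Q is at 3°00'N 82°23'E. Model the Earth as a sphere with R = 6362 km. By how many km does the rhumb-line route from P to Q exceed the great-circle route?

1113 km

Great circle: cos σ = sin φ₁ sin φ₂ + cos φ₁ cos φ₂ cos Δλ,  σ = 1.9643 rad → d_gc = 12496.9 km
Rhumb line: Δψ = -0.9955, q = Δφ/Δψ = 0.8477, d_rh = R√(Δφ²+q²Δλ²) = 13609.9 km
Excess = 13609.9 − 12496.9 = 1113.0 ≈ 1113 km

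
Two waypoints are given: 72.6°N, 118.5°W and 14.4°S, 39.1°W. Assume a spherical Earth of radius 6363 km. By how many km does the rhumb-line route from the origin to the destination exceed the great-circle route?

Great circle: cos σ = sin φ₁ sin φ₂ + cos φ₁ cos φ₂ cos Δλ,  σ = 1.7559 rad → d_gc = 11172.7 km
Rhumb line: Δψ = -2.1312, q = Δφ/Δψ = 0.7125, d_rh = R√(Δφ²+q²Δλ²) = 11524.8 km
Excess = 11524.8 − 11172.7 = 352.1 ≈ 352 km

352 km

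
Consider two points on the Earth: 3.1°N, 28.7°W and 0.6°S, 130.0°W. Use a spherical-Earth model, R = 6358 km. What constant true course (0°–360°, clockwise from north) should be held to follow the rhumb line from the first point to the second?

267.9°

Meridional parts: M(φ₁)=+0.0541, M(φ₂)=-0.0105 → ΔM = -0.0646;  Δλ = -1.7680 rad
tan C = Δλ / ΔM = +27.3671 → C = 267.91°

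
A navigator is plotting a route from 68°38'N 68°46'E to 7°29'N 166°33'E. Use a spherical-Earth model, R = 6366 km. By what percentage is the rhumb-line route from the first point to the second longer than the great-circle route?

Great circle: σ = 1.4984 rad → d_gc = Rσ = 9538.6 km
Rhumb: Δφ = -1.0673, Δλ = +1.7066, Δψ = -1.5369, q = Δφ/Δψ = 0.6944 → d_rh = R√(Δφ²+q²Δλ²) = 10153.1 km
Excess = (10153.1 − 9538.6) / 9538.6 = 614.5 / 9538.6 = 6.44% ≈ 6.4%

6.4%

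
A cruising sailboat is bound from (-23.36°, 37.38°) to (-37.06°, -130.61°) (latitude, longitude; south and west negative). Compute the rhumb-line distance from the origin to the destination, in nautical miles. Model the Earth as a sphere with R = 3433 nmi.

Rhumb course C = atan2(Δλ, Δψ) with Δψ = ln[tan(π/4+φ₂/2)/tan(π/4+φ₁/2)] = -0.2778, Δλ = -2.9320 → C = 264.59°
d = R·|Δφ| / |cos C| = 3433·0.23911 / 0.09433 = 8702 nmi

8702 nmi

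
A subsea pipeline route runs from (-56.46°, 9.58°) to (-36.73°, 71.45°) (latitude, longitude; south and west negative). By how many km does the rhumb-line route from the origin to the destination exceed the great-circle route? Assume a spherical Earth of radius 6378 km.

140 km

Great circle: cos σ = sin φ₁ sin φ₂ + cos φ₁ cos φ₂ cos Δλ,  σ = 0.7852 rad → d_gc = 5008.0 km
Rhumb line: Δψ = +0.5094, q = Δφ/Δψ = 0.6760, d_rh = R√(Δφ²+q²Δλ²) = 5147.8 km
Excess = 5147.8 − 5008.0 = 139.8 ≈ 140 km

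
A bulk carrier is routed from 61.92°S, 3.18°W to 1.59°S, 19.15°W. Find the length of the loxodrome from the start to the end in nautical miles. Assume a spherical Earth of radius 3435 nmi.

3692 nmi

Δψ = ln[tan(π/4+φ₂/2)/tan(π/4+φ₁/2)] = +1.3583;  Δφ = +1.0530 rad,  Δλ = -0.2787 rad
q = Δφ/Δψ = 0.7752
d = R·√(Δφ² + q²Δλ²) = 3435·1.07490 = 3692 nmi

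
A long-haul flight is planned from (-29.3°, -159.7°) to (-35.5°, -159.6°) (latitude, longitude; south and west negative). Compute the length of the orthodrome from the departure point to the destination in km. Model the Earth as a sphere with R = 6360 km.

688 km

Haversine: a = sin²(Δφ/2)+cos φ₁ cos φ₂ sin²(Δλ/2) = 0.00293;  σ = 2·atan2(√a,√(1−a))
σ = 6.201° → d = Rσ = 6360·0.10822 = 688 km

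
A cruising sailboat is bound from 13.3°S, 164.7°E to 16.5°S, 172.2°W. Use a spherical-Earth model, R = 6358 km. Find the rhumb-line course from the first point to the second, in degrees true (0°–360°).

Meridional parts: M(φ₁)=-0.2342, M(φ₂)=-0.2920 → ΔM = -0.0578;  Δλ = +0.4032 rad
tan C = Δλ / ΔM = -6.9750 → C = 98.16°

98.2°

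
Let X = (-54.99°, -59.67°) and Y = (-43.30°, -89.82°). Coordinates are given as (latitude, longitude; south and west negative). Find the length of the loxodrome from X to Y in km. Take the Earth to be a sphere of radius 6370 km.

2537 km

Rhumb course C = atan2(Δλ, Δψ) with Δψ = ln[tan(π/4+φ₂/2)/tan(π/4+φ₁/2)] = +0.3139, Δλ = -0.5262 → C = 300.82°
d = R·|Δφ| / |cos C| = 6370·0.20403 / 0.51231 = 2537 km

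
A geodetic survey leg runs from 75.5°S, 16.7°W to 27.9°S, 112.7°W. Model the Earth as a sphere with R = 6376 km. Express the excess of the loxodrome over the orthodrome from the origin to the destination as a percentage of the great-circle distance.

Great circle: σ = 1.1264 rad → d_gc = Rσ = 7182.1 km
Rhumb: Δφ = +0.8308, Δλ = -1.6755, Δψ = +1.5545, q = Δφ/Δψ = 0.5344 → d_rh = R√(Δφ²+q²Δλ²) = 7788.3 km
Excess = (7788.3 − 7182.1) / 7182.1 = 606.2 / 7182.1 = 8.44% ≈ 8.4%

8.4%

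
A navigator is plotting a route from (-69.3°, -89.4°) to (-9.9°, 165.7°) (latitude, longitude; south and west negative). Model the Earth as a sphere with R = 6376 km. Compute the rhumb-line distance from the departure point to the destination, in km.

10322 km

Δψ = ln[tan(π/4+φ₂/2)/tan(π/4+φ₁/2)] = +1.5266;  Δφ = +1.0367 rad,  Δλ = -1.8309 rad
q = Δφ/Δψ = 0.6791
d = R·√(Δφ² + q²Δλ²) = 6376·1.61884 = 10322 km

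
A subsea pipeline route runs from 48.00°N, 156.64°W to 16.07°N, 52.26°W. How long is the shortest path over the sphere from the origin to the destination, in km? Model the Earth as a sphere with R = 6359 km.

9696 km

Haversine: a = sin²(Δφ/2)+cos φ₁ cos φ₂ sin²(Δλ/2) = 0.47699;  σ = 2·atan2(√a,√(1−a))
σ = 87.362° → d = Rσ = 6359·1.52476 = 9696 km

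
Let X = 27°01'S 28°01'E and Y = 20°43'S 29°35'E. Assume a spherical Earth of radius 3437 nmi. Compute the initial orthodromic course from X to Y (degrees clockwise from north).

13.1°

θ = atan2( sin Δλ·cos φ₂ ,  cos φ₁ sin φ₂ − sin φ₁ cos φ₂ cos Δλ )
  = atan2(+0.0256, +0.1096) = 13.14°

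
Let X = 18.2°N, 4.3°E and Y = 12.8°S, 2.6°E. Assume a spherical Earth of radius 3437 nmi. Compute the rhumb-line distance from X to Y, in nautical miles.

Rhumb course C = atan2(Δλ, Δψ) with Δψ = ln[tan(π/4+φ₂/2)/tan(π/4+φ₁/2)] = -0.5484, Δλ = -0.0297 → C = 183.10°
d = R·|Δφ| / |cos C| = 3437·0.54105 / 0.99854 = 1862 nmi

1862 nmi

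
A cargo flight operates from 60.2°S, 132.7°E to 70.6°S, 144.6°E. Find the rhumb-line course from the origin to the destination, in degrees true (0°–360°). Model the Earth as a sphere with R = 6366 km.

154.9°

Meridional parts: M(φ₁)=-1.3240, M(φ₂)=-1.7665 → ΔM = -0.4425;  Δλ = +0.2077 rad
tan C = Δλ / ΔM = -0.4693 → C = 154.86°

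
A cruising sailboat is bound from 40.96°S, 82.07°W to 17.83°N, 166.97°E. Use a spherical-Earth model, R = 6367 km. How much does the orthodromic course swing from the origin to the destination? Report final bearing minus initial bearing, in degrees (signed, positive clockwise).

+37.0°

Initial bearing θ₁ = atan2(sin Δλ cos φ₂, cos φ₁ sin φ₂ − sin φ₁ cos φ₂ cos Δλ) = 270.52°
Final bearing θ₂ = (initial bearing from the destination back to the start) + 180° = 307.51°
Δθ = θ₂ − θ₁ = +37.0°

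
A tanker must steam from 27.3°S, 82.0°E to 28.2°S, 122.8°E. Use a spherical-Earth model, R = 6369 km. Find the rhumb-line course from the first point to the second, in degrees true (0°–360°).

91.4°

Δψ = ln[tan(π/4+φ₂/2)/tan(π/4+φ₁/2)] = -0.0177
Δλ = +0.7121 rad (taken the short way round)
course = atan2(Δλ, Δψ) = 91.43°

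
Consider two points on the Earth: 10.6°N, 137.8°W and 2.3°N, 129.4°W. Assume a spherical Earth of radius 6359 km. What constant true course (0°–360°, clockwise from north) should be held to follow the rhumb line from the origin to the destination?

134.9°

Δψ = ln[tan(π/4+φ₂/2)/tan(π/4+φ₁/2)] = -0.1459
Δλ = +0.1466 rad (taken the short way round)
course = atan2(Δλ, Δψ) = 134.86°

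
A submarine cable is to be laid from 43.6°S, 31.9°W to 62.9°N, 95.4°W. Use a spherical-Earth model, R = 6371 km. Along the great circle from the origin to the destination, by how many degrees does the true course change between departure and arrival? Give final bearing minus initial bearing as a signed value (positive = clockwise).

-19.7°

Initial bearing θ₁ = atan2(sin Δλ cos φ₂, cos φ₁ sin φ₂ − sin φ₁ cos φ₂ cos Δλ) = 332.55°
Final bearing θ₂ = (initial bearing from the destination back to the start) + 180° = 312.88°
Δθ = θ₂ − θ₁ = -19.7°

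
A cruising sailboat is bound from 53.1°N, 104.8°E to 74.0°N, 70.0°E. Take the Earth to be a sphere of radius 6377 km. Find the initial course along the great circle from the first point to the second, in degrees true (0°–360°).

θ = atan2( sin Δλ·cos φ₂ ,  cos φ₁ sin φ₂ − sin φ₁ cos φ₂ cos Δλ )
  = atan2(-0.1573, +0.3962) = 338.34°

338.3°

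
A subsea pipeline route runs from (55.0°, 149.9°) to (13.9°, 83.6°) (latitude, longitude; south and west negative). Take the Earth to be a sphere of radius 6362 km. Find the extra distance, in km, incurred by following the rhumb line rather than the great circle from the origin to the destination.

155 km

Great circle: cos σ = sin φ₁ sin φ₂ + cos φ₁ cos φ₂ cos Δλ,  σ = 1.1367 rad → d_gc = 7231.8 km
Rhumb line: Δψ = -0.9092, q = Δφ/Δψ = 0.7890, d_rh = R√(Δφ²+q²Δλ²) = 7386.6 km
Excess = 7386.6 − 7231.8 = 154.8 ≈ 155 km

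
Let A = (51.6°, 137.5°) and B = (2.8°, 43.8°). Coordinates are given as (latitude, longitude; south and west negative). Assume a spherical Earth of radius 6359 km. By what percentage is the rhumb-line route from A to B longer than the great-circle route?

3.4%

Great circle: σ = 1.5725 rad → d_gc = Rσ = 9999.8 km
Rhumb: Δφ = -0.8517, Δλ = -1.6354, Δψ = -1.0060, q = Δφ/Δψ = 0.8467 → d_rh = R√(Δφ²+q²Δλ²) = 10337.1 km
Excess = (10337.1 − 9999.8) / 9999.8 = 337.3 / 9999.8 = 3.37% ≈ 3.4%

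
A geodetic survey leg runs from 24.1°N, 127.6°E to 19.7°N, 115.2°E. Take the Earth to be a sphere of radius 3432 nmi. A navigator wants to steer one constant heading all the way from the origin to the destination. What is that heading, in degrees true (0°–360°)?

249.1°

Meridional parts: M(φ₁)=+0.4336, M(φ₂)=+0.3508 → ΔM = -0.0828;  Δλ = -0.2164 rad
tan C = Δλ / ΔM = +2.6140 → C = 249.07°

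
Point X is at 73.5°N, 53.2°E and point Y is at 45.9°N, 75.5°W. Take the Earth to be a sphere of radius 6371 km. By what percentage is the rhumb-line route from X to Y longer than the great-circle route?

19.4%

Great circle: σ = 0.9704 rad → d_gc = Rσ = 6182.4 km
Rhumb: Δφ = -0.4817, Δλ = -2.2462, Δψ = -1.0273, q = Δφ/Δψ = 0.4689 → d_rh = R√(Δφ²+q²Δλ²) = 7378.9 km
Excess = (7378.9 − 6182.4) / 6182.4 = 1196.5 / 6182.4 = 19.353% ≈ 19.4%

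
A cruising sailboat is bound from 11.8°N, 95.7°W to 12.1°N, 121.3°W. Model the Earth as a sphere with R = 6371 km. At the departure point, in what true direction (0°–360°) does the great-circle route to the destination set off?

273.4°

θ = atan2( sin Δλ·cos φ₂ ,  cos φ₁ sin φ₂ − sin φ₁ cos φ₂ cos Δλ )
  = atan2(-0.4225, +0.0249) = 273.37°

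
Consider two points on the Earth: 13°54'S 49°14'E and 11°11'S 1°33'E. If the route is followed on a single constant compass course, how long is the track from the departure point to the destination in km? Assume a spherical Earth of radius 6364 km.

Δψ = ln[tan(π/4+φ₂/2)/tan(π/4+φ₁/2)] = +0.0486;  Δφ = +0.0474 rad,  Δλ = -0.8322 rad
q = Δφ/Δψ = 0.9760
d = R·√(Δφ² + q²Δλ²) = 6364·0.81367 = 5178 km

5178 km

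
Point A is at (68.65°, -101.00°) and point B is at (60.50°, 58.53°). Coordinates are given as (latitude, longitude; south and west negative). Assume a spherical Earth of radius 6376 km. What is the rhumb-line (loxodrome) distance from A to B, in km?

Rhumb course C = atan2(Δλ, Δψ) with Δψ = ln[tan(π/4+φ₂/2)/tan(π/4+φ₁/2)] = -0.3341, Δλ = +2.7843 → C = 96.84°
d = R·|Δφ| / |cos C| = 6376·0.14224 / 0.11914 = 7612 km

7612 km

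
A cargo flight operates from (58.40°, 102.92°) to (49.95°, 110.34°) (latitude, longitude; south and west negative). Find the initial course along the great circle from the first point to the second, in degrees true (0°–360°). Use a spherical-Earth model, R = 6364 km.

149.7°

N = sin Δλ·cos φ₂ = +0.0831;  D = cos φ₁ sin φ₂ − sin φ₁ cos φ₂ cos Δλ = -0.1424
initial course = atan2(N, D) = 149.73°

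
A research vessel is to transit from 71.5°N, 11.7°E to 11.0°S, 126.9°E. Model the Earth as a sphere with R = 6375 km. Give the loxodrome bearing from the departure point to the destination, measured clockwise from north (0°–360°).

135.0°

Meridional parts: M(φ₁)=+1.8149, M(φ₂)=-0.1932 → ΔM = -2.0080;  Δλ = +2.0106 rad
tan C = Δλ / ΔM = -1.0013 → C = 134.96°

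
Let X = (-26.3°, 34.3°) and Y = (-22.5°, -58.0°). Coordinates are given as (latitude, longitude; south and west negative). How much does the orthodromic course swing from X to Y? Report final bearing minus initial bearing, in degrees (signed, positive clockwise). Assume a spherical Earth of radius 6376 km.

At departure: θ₁ = atan2(sin Δλ cos φ₂, cos φ₁ sin φ₂ − sin φ₁ cos φ₂ cos Δλ) = 248.72°
At arrival: θ₂ = atan2(sin Δλ cos φ₁, −cos φ₂ sin φ₁ + sin φ₂ cos φ₁ cos Δλ) = 295.28°
Δθ = θ₂ − θ₁ = +46.6°

+46.6°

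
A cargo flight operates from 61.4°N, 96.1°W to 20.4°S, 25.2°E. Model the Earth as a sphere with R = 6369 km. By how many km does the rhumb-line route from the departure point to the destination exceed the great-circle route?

736 km

Great circle: cos σ = sin φ₁ sin φ₂ + cos φ₁ cos φ₂ cos Δλ,  σ = 2.1402 rad → d_gc = 13630.95 km
Rhumb line: Δψ = -1.7307, q = Δφ/Δψ = 0.8249, d_rh = R√(Δφ²+q²Δλ²) = 14366.55 km
Excess = 14366.55 − 13630.95 = 735.60 ≈ 736 km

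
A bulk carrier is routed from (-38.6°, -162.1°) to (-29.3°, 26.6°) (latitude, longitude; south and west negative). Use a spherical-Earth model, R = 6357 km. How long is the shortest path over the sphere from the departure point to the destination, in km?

12384 km

Haversine: a = sin²(Δφ/2)+cos φ₁ cos φ₂ sin²(Δλ/2) = 0.68419;  σ = 2·atan2(√a,√(1−a))
σ = 111.616° → d = Rσ = 6357·1.94806 = 12384 km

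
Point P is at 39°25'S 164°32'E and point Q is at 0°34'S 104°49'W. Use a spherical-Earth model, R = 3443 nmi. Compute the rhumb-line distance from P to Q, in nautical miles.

Δψ = ln[tan(π/4+φ₂/2)/tan(π/4+φ₁/2)] = +0.7398;  Δφ = +0.6781 rad,  Δλ = +1.5821 rad
q = Δφ/Δψ = 0.9166
d = R·√(Δφ² + q²Δλ²) = 3443·1.60083 = 5512 nmi

5512 nmi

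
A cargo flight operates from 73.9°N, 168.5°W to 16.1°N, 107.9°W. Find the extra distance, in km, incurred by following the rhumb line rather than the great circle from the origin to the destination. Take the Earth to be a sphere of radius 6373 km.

201 km

Great circle: cos σ = sin φ₁ sin φ₂ + cos φ₁ cos φ₂ cos Δλ,  σ = 1.1623 rad → d_gc = 7407.3 km
Rhumb line: Δψ = -1.6712, q = Δφ/Δψ = 0.6036, d_rh = R√(Δφ²+q²Δλ²) = 7608.5 km
Excess = 7608.5 − 7407.3 = 201.2 ≈ 201 km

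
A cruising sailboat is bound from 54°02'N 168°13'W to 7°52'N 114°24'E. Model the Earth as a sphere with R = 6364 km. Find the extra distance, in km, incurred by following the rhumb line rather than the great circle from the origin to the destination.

220 km

Great circle: cos σ = sin φ₁ sin φ₂ + cos φ₁ cos φ₂ cos Δλ,  σ = 1.3306 rad → d_gc = 8468.2 km
Rhumb line: Δψ = -0.9874, q = Δφ/Δψ = 0.8160, d_rh = R√(Δφ²+q²Δλ²) = 8688.4 km
Excess = 8688.4 − 8468.2 = 220.2 ≈ 220 km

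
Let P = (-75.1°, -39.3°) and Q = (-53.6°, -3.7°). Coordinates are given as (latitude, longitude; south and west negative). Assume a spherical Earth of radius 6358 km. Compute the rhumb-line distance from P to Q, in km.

Rhumb course C = atan2(Δλ, Δψ) with Δψ = ln[tan(π/4+φ₂/2)/tan(π/4+φ₁/2)] = +0.9220, Δλ = +0.6213 → C = 33.98°
d = R·|Δφ| / |cos C| = 6358·0.37525 / 0.82927 = 2877 km

2877 km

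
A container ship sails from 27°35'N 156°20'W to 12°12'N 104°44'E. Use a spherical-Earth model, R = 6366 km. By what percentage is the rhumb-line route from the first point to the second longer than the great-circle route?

Great circle: σ = 1.6075 rad → d_gc = Rσ = 10233.2 km
Rhumb: Δφ = -0.2685, Δλ = -1.7267, Δψ = -0.2866, q = Δφ/Δψ = 0.9368 → d_rh = R√(Δφ²+q²Δλ²) = 10438.0 km
Excess = (10438.0 − 10233.2) / 10233.2 = 204.8 / 10233.2 = 2.00% ≈ 2.0%

2.0%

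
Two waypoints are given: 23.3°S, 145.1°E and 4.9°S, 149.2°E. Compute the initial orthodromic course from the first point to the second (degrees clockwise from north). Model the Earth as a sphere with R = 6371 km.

12.8°

N = sin Δλ·cos φ₂ = +0.0712;  D = cos φ₁ sin φ₂ − sin φ₁ cos φ₂ cos Δλ = +0.3146
initial course = atan2(N, D) = 12.76°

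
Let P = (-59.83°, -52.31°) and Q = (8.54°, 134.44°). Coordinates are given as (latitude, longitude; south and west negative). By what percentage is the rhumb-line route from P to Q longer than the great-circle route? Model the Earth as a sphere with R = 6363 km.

22.4%

Great circle: σ = 2.2420 rad → d_gc = Rσ = 14265.9 km
Rhumb: Δφ = +1.1933, Δλ = -3.0238, Δψ = +1.4606, q = Δφ/Δψ = 0.8170 → d_rh = R√(Δφ²+q²Δλ²) = 17456.3 km
Excess = (17456.3 − 14265.9) / 14265.9 = 3190.4 / 14265.9 = 22.36% ≈ 22.4%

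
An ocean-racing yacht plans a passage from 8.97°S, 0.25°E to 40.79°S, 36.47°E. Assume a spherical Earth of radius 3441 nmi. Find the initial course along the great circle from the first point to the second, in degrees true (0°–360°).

N = sin Δλ·cos φ₂ = +0.4474;  D = cos φ₁ sin φ₂ − sin φ₁ cos φ₂ cos Δλ = -0.5501
initial course = atan2(N, D) = 140.88°

140.9°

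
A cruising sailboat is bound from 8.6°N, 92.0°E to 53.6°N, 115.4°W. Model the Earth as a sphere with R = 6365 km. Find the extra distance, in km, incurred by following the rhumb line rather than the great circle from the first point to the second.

Great circle: cos σ = sin φ₁ sin φ₂ + cos φ₁ cos φ₂ cos Δλ,  σ = 1.9829 rad → d_gc = 12621.3 km
Rhumb line: Δψ = +0.9617, q = Δφ/Δψ = 0.8167, d_rh = R√(Δφ²+q²Δλ²) = 14719.6 km
Excess = 14719.6 − 12621.3 = 2098.3 ≈ 2098 km

2098 km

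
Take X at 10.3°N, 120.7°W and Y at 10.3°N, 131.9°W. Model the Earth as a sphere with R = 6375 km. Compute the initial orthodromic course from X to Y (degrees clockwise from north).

θ = atan2( sin Δλ·cos φ₂ ,  cos φ₁ sin φ₂ − sin φ₁ cos φ₂ cos Δλ )
  = atan2(-0.1911, +0.0034) = 271.00°

271.0°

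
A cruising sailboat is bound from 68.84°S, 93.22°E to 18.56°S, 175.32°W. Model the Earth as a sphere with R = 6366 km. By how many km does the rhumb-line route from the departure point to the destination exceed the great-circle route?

519 km

Great circle: cos σ = sin φ₁ sin φ₂ + cos φ₁ cos φ₂ cos Δλ,  σ = 1.2785 rad → d_gc = 8139.2 km
Rhumb line: Δψ = +1.3481, q = Δφ/Δψ = 0.6510, d_rh = R√(Δφ²+q²Δλ²) = 8658.5 km
Excess = 8658.5 − 8139.2 = 519.3 ≈ 519 km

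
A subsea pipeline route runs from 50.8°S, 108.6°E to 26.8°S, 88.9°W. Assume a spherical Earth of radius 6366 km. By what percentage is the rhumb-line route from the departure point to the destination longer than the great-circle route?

Great circle: σ = 1.7606 rad → d_gc = Rσ = 11207.7 km
Rhumb: Δφ = +0.4189, Δλ = +2.8362, Δψ = +0.5468, q = Δφ/Δψ = 0.7661 → d_rh = R√(Δφ²+q²Δλ²) = 14086.1 km
Excess = (14086.1 − 11207.7) / 11207.7 = 2878.4 / 11207.7 = 25.68% ≈ 25.7%

25.7%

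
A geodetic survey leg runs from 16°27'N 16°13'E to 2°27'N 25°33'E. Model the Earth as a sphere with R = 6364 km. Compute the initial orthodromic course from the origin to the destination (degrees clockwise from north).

145.8°

N = sin Δλ·cos φ₂ = +0.1620;  D = cos φ₁ sin φ₂ − sin φ₁ cos φ₂ cos Δλ = -0.2382
initial course = atan2(N, D) = 145.77°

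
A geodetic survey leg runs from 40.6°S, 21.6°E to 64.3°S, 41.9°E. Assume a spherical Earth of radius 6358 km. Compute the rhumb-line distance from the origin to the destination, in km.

2947 km

Δψ = ln[tan(π/4+φ₂/2)/tan(π/4+φ₁/2)] = -0.7013;  Δφ = -0.4136 rad,  Δλ = +0.3543 rad
q = Δφ/Δψ = 0.5898
d = R·√(Δφ² + q²Δλ²) = 6358·0.46344 = 2947 km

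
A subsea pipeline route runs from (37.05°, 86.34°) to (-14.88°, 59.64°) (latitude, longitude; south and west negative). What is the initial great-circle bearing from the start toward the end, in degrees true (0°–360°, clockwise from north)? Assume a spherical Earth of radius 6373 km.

210.9°

N = sin Δλ·cos φ₂ = -0.4343;  D = cos φ₁ sin φ₂ − sin φ₁ cos φ₂ cos Δλ = -0.7252
initial course = atan2(N, D) = 210.91°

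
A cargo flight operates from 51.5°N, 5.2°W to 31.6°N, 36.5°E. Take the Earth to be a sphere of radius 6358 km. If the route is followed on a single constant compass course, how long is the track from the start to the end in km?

4069 km

Δψ = ln[tan(π/4+φ₂/2)/tan(π/4+φ₁/2)] = -0.4702;  Δφ = -0.3473 rad,  Δλ = +0.7278 rad
q = Δφ/Δψ = 0.7386
d = R·√(Δφ² + q²Δλ²) = 6358·0.63999 = 4069 km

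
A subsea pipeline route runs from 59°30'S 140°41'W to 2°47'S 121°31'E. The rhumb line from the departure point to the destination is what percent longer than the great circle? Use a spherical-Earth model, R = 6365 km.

Great circle: σ = 1.5978 rad → d_gc = Rσ = 10169.7 km
Rhumb: Δφ = +0.9899, Δλ = -1.7069, Δψ = +1.2510, q = Δφ/Δψ = 0.7913 → d_rh = R√(Δφ²+q²Δλ²) = 10658.4 km
Excess = (10658.4 − 10169.7) / 10169.7 = 488.7 / 10169.7 = 4.81% ≈ 4.8%

4.8%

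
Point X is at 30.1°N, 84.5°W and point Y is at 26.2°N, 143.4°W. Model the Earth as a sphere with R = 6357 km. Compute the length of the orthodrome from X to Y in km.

5715 km

Haversine: a = sin²(Δφ/2)+cos φ₁ cos φ₂ sin²(Δλ/2) = 0.18881;  σ = 2·atan2(√a,√(1−a))
σ = 51.509° → d = Rσ = 6357·0.89901 = 5715 km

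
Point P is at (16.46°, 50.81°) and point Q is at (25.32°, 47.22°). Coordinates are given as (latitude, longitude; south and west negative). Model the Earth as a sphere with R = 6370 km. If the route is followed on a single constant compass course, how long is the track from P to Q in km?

Rhumb course C = atan2(Δλ, Δψ) with Δψ = ln[tan(π/4+φ₂/2)/tan(π/4+φ₁/2)] = +0.1657, Δλ = -0.0627 → C = 339.29°
d = R·|Δφ| / |cos C| = 6370·0.15464 / 0.93538 = 1053 km

1053 km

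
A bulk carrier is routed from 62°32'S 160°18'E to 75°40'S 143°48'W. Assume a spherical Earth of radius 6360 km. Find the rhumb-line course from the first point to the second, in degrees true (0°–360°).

124.3°

Meridional parts: M(φ₁)=-1.4090, M(φ₂)=-2.0736 → ΔM = -0.6646;  Δλ = +0.9756 rad
tan C = Δλ / ΔM = -1.4681 → C = 124.26°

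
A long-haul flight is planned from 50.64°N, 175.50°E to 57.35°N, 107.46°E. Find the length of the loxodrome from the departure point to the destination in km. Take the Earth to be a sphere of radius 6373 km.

Rhumb course C = atan2(Δλ, Δψ) with Δψ = ln[tan(π/4+φ₂/2)/tan(π/4+φ₁/2)] = +0.1998, Δλ = -1.1875 → C = 279.55°
d = R·|Δφ| / |cos C| = 6373·0.11711 / 0.16589 = 4499 km

4499 km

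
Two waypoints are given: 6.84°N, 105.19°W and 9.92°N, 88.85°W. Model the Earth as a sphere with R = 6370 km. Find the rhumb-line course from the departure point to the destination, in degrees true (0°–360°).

79.2°

Δψ = ln[tan(π/4+φ₂/2)/tan(π/4+φ₁/2)] = +0.0543
Δλ = +0.2852 rad (taken the short way round)
course = atan2(Δλ, Δψ) = 79.21°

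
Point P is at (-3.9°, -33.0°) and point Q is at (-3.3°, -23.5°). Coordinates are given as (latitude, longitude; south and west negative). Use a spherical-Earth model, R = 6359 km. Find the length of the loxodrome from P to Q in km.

1054 km

Rhumb course C = atan2(Δλ, Δψ) with Δψ = ln[tan(π/4+φ₂/2)/tan(π/4+φ₁/2)] = +0.0105, Δλ = +0.1658 → C = 86.38°
d = R·|Δφ| / |cos C| = 6359·0.01047 / 0.06316 = 1054 km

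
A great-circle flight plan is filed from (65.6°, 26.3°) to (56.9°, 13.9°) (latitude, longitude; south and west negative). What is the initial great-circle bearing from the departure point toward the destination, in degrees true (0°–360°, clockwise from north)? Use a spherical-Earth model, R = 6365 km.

220.0°

N = sin Δλ·cos φ₂ = -0.1173;  D = cos φ₁ sin φ₂ − sin φ₁ cos φ₂ cos Δλ = -0.1397
initial course = atan2(N, D) = 220.02°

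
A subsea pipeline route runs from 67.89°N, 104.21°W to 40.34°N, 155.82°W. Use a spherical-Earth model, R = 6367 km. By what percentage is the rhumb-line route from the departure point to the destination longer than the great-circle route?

2.3%

Great circle: σ = 0.6795 rad → d_gc = Rσ = 4326.4 km
Rhumb: Δφ = -0.4808, Δλ = -0.9008, Δψ = -0.8622, q = Δφ/Δψ = 0.5577 → d_rh = R√(Δφ²+q²Δλ²) = 4427.6 km
Excess = (4427.6 − 4326.4) / 4326.4 = 101.2 / 4326.4 = 2.34% ≈ 2.3%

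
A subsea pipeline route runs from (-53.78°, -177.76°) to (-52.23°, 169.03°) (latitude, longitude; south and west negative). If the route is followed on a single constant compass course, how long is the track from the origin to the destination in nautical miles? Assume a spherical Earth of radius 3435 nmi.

485 nmi

Rhumb course C = atan2(Δλ, Δψ) with Δψ = ln[tan(π/4+φ₂/2)/tan(π/4+φ₁/2)] = +0.0450, Δλ = -0.2306 → C = 281.04°
d = R·|Δφ| / |cos C| = 3435·0.02705 / 0.19141 = 485 nmi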